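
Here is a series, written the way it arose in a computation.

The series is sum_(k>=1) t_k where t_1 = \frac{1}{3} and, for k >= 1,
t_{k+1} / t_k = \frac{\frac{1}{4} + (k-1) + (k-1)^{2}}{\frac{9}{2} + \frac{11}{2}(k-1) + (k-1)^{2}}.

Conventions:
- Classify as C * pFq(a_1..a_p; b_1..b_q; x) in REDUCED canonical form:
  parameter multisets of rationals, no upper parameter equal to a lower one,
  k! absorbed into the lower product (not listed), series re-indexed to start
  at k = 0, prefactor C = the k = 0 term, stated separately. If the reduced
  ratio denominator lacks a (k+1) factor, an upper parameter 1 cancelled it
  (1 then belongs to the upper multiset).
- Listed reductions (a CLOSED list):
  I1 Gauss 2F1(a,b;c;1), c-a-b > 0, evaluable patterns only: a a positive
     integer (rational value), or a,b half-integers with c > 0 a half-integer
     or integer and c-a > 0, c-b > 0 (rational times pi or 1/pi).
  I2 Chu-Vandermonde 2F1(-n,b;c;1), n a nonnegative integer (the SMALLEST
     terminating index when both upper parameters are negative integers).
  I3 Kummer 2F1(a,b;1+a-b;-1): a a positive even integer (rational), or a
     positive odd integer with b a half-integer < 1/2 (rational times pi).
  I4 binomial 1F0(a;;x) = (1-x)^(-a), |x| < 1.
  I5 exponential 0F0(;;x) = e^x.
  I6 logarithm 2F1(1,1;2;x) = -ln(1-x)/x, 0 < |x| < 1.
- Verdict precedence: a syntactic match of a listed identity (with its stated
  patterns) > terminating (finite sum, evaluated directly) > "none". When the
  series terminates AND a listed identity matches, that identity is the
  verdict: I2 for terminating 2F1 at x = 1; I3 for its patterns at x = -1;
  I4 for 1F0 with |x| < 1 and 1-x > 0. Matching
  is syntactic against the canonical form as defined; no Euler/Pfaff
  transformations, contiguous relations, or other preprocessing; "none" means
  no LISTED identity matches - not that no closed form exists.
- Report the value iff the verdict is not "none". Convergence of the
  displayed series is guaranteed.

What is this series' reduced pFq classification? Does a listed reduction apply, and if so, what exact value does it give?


At argument 1: a 2F1 with upper {\frac{1}{2}, \frac{1}{2}}, lower {\frac{9}{2}}, scaled by C = \frac{1}{3}. Verdict: Gauss (I1, half-integer pattern) matches (x = 1; upper {\frac{1}{2}, \frac{1}{2}} half-integers, c = \frac{9}{2} in the evaluable pattern). Sum: \frac{175}{1536} \cdot \pi.

Key observation: t_0 being \frac{1}{3}, the expanded ratio factors over Q; C = 1/3, x = 1, roots give parameters.
Term ratio: r(k) = 1 * (k+\frac{1}{2}) (k+\frac{1}{2}) / [(k+\frac{9}{2}) (k+1)] - rational; roots negated = parameters, x = 1, C = \frac{1}{3}.


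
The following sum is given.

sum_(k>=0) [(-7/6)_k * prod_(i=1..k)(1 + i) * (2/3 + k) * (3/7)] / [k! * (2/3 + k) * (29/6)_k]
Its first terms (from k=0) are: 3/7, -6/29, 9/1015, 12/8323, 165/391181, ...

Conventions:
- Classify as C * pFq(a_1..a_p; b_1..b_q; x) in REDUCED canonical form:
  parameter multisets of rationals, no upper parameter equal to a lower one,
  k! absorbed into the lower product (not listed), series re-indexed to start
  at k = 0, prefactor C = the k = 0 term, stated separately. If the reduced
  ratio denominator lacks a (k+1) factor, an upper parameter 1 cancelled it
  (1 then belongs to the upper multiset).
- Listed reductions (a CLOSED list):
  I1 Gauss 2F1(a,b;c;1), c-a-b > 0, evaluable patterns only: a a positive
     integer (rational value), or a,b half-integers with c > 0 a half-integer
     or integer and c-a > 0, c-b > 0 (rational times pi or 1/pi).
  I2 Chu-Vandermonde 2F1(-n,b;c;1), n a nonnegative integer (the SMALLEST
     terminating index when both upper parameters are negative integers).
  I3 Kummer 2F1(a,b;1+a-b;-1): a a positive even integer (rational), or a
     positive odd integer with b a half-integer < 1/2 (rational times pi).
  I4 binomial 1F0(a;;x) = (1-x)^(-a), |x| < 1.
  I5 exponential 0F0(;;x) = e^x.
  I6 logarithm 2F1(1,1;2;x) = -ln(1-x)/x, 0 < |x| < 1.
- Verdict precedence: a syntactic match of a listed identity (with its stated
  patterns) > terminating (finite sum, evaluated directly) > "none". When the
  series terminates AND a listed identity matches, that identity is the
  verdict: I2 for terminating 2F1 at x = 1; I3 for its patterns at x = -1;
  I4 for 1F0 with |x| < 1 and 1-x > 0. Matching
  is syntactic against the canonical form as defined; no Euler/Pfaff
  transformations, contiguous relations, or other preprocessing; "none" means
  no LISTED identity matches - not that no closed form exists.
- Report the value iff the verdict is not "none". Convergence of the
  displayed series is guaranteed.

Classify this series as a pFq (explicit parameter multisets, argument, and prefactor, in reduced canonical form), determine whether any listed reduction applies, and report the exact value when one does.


At argument 1: a 2F1 with upper {-7/6, 2}, lower {29/6}, scaled by C = 3/7. Verdict: Gauss (I1, integer-parameter pattern) fires (x = 1: the Gamma ratio telescopes since c-a-b = 4 > 0 and a = 2 in Z>0). Value: 391/1680.

Key step: x = 1 and the factor k + 2/3 cancels (top and bottom), leaving C = 3/7, x = 1.
Step ratio: r(k) = 1 * (k-7/6) (k+2) / [(k+29/6) (k+1)] - rational in k. x = 1; t_0 = 3/7; negate the roots.


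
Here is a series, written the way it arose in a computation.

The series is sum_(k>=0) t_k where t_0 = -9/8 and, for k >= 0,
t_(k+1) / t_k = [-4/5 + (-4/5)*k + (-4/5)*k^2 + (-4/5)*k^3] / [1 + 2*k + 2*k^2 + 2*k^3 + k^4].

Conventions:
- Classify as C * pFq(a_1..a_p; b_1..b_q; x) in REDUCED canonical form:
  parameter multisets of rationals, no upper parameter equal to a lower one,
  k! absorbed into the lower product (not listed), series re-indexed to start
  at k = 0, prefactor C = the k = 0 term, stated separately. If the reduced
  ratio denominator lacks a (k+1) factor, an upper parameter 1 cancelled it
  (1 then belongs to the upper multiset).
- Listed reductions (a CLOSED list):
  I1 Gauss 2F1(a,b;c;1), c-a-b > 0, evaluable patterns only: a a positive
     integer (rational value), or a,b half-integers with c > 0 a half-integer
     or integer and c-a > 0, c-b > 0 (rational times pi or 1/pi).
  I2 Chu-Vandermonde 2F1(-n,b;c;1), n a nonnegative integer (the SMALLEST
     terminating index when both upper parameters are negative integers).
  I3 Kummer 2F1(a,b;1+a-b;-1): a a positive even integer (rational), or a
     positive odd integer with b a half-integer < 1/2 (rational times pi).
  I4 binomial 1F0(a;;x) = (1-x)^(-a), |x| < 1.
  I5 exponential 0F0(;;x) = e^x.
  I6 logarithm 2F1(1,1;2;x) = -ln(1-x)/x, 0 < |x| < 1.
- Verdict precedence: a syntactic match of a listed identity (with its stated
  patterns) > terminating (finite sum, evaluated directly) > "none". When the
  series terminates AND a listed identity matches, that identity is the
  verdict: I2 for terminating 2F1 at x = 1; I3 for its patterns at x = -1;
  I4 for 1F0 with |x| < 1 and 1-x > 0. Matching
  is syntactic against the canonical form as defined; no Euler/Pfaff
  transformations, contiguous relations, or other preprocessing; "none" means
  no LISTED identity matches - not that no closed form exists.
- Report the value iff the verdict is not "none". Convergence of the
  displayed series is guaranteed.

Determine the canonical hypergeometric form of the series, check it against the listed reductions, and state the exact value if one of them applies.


Classification (C = -9/8): 0F0 with upper {-}, lower {-}, argument x = -4/5. Verdict at x = -4/5: the I5 exponential reduction matches (the 0F0 exponential series at x = -4/5). Value: (-9/8) * e^(-4/5).

First insight: with t_0 = -9/8, the parameter 1 appears in both the upper and lower lists and cancels (alongside the other common factor).
Step ratio: r(k) = (-4/5) * 1 / [(k+1)] ; factor over Q: parameters, x = (-4/5), and C = -9/8.


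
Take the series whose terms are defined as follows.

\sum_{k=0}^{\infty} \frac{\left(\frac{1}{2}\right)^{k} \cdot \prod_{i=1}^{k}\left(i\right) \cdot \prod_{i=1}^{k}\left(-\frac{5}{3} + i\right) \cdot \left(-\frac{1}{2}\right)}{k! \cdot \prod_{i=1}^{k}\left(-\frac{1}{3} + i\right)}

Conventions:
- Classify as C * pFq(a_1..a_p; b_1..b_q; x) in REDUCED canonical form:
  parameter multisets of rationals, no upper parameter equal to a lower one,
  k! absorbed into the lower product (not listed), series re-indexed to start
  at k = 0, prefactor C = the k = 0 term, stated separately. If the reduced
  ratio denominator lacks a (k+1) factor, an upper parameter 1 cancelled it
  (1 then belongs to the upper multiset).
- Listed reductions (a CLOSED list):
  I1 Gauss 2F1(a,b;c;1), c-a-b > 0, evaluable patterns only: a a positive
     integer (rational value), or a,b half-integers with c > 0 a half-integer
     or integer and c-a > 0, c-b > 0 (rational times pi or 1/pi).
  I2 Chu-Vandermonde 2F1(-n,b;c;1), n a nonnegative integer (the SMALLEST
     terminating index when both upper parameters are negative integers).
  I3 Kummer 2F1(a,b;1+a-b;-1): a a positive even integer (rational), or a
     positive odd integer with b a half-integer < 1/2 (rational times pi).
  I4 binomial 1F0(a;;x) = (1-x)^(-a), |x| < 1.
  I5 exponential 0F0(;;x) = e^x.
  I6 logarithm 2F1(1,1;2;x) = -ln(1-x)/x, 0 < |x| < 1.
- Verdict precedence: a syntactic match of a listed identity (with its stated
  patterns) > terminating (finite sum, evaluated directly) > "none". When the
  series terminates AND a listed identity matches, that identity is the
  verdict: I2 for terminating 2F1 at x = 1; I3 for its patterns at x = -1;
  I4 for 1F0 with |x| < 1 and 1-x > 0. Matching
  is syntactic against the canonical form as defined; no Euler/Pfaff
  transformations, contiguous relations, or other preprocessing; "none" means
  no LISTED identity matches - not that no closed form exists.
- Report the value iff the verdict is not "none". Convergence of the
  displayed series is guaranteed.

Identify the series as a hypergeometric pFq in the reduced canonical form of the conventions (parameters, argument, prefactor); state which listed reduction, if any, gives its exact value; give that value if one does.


The series (x = \frac{1}{2}) is 2F1: upper {-\frac{2}{3}, 1}, lower {\frac{2}{3}}, prefactor -\frac{1}{2}. Verdict: none. A 2F1 with upper {-\frac{2}{3}, 1} fits none of I1-I6 at x = \frac{1}{2}; the sum runs forever.

The tell: t_0 = -\frac{1}{2} here, and the lower running product (C = -1/2, x = 1/2) is a rising factorial.
Term ratio: r(k) = \frac{1}{2} * (k-\frac{2}{3}) (k+1) / [(k+\frac{2}{3}) (k+1)] - rational in k. x = \frac{1}{2}; t_0 = -\frac{1}{2}; negate the roots.


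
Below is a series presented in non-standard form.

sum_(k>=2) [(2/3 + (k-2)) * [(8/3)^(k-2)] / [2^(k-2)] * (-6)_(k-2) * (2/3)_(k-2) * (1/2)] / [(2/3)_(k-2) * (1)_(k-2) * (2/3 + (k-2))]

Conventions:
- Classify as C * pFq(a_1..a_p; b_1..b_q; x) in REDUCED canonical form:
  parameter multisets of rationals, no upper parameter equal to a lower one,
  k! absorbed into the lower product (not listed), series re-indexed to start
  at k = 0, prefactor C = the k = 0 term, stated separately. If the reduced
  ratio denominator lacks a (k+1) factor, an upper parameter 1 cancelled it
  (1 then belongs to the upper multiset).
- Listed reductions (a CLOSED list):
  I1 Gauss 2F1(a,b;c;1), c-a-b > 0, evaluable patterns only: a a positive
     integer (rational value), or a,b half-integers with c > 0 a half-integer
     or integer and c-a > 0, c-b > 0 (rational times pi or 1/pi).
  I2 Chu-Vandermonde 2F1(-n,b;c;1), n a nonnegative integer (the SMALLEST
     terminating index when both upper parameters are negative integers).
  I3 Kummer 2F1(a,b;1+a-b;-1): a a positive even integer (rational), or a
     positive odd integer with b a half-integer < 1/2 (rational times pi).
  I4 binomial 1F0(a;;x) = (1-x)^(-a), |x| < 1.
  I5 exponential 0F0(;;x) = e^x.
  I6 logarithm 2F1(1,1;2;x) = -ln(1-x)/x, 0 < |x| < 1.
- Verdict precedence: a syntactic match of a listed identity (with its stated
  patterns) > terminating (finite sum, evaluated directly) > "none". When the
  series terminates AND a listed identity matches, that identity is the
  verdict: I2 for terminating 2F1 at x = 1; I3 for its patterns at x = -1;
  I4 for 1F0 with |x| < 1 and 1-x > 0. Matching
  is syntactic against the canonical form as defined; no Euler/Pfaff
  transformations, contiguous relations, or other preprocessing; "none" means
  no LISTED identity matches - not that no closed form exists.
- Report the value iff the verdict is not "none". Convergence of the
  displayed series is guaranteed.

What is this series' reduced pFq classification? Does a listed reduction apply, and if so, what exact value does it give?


Classification (C = 1/2): 1F0 with upper {-6}, lower {-}, argument x = 4/3. Verdict: terminating. With -6 upstairs the series is a 7-term polynomial sum; evaluated term by term. Value: 1/1458.

First insight: with t_0 = 1/2, the two k-th powers (prefactor 1/2) combine into one argument.
Ratio: r(k) = (4/3) * (k-6) / [(k+1)] - poly over poly, x = (4/3) from leading terms; C = 1/2 at k = 0.


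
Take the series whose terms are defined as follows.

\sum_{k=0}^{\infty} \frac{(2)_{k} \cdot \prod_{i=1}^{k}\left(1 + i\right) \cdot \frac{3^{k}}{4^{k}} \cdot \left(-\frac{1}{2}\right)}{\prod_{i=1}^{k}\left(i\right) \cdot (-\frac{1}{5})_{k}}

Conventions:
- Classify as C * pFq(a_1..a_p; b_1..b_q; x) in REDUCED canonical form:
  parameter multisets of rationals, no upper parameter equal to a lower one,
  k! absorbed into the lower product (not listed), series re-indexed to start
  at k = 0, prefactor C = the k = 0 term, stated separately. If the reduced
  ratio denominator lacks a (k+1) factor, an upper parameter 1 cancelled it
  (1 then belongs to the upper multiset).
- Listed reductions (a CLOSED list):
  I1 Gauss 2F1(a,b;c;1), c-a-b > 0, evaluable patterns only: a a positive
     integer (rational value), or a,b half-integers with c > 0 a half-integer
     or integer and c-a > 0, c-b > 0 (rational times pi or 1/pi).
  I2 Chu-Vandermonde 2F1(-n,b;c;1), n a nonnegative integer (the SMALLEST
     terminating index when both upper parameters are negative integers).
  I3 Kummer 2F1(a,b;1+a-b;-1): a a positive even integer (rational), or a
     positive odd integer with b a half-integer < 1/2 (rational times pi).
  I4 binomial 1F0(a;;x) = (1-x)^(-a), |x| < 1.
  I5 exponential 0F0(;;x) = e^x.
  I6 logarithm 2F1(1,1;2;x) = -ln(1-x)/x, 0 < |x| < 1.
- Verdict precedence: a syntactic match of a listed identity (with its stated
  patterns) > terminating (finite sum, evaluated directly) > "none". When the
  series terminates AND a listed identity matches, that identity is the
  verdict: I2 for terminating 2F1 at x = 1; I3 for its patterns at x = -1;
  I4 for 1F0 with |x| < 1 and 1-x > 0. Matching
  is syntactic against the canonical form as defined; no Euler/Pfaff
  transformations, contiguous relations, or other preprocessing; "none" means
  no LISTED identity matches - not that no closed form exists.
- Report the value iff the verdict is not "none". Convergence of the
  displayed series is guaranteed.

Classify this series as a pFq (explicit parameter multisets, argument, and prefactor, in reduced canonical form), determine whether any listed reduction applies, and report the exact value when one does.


At argument \frac{3}{4}: a 2F1 with upper {2, 2}, lower {-\frac{1}{5}}, scaled by C = -\frac{1}{2}. Verdict: none. A 2F1 with upper {2, 2} fits none of I1-I6 at x = \frac{3}{4}; the sum runs forever.

The tell: t_0 being -\frac{1}{2}, the two geometric factors (C = -1/2, x = 3/4) combine into one argument.
Adjacent-term ratio: r(k) = \frac{3}{4} * (k+2) (k+2) / [(k-\frac{1}{5}) (k+1)] - rational in k, leading ratio \frac{3}{4}; with t_0 = -\frac{1}{2}, classification follows.


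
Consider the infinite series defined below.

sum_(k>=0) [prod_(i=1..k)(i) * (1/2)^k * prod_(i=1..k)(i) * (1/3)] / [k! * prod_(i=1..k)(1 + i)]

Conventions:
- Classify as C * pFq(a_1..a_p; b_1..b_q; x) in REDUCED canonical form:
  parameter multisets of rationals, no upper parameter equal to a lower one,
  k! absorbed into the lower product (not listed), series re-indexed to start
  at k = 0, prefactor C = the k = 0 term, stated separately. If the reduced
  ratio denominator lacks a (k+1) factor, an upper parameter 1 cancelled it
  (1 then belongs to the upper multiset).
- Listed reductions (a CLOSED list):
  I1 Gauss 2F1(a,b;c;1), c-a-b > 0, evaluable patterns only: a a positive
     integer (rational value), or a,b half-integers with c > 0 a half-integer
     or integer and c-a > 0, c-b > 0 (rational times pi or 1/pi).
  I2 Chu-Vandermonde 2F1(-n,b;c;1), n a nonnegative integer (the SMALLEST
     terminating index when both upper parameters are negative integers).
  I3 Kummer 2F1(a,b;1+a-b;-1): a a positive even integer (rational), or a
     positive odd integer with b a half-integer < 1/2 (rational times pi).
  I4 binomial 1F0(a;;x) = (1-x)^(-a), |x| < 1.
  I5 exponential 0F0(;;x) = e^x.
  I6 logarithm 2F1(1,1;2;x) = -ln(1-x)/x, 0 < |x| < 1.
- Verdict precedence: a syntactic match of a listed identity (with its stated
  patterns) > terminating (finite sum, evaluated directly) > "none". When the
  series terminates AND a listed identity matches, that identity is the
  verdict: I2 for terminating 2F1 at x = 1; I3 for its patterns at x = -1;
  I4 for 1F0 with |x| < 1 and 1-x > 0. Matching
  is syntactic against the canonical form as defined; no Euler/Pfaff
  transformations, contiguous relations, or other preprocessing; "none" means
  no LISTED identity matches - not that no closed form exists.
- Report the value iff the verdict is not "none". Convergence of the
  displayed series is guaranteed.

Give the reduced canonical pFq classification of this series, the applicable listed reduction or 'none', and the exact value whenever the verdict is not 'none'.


The series (x = 1/2) is 2F1: upper {1, 1}, lower {2}, prefactor 1/3. Verdict: the I6 logarithm reduction matches (the logarithm: parameters (1,1;2), x = 1/2). Hence: (-2/3) * ln(1/2).

Structural cue: with t_0 = 1/3, the lower running product (C = 1/3) is a rising factorial.
Step ratio: r(k) = (1/2) * (k+1) (k+1) / [(k+2) (k+1)] - rational in k, leading ratio (1/2); with t_0 = 1/3, classification follows.


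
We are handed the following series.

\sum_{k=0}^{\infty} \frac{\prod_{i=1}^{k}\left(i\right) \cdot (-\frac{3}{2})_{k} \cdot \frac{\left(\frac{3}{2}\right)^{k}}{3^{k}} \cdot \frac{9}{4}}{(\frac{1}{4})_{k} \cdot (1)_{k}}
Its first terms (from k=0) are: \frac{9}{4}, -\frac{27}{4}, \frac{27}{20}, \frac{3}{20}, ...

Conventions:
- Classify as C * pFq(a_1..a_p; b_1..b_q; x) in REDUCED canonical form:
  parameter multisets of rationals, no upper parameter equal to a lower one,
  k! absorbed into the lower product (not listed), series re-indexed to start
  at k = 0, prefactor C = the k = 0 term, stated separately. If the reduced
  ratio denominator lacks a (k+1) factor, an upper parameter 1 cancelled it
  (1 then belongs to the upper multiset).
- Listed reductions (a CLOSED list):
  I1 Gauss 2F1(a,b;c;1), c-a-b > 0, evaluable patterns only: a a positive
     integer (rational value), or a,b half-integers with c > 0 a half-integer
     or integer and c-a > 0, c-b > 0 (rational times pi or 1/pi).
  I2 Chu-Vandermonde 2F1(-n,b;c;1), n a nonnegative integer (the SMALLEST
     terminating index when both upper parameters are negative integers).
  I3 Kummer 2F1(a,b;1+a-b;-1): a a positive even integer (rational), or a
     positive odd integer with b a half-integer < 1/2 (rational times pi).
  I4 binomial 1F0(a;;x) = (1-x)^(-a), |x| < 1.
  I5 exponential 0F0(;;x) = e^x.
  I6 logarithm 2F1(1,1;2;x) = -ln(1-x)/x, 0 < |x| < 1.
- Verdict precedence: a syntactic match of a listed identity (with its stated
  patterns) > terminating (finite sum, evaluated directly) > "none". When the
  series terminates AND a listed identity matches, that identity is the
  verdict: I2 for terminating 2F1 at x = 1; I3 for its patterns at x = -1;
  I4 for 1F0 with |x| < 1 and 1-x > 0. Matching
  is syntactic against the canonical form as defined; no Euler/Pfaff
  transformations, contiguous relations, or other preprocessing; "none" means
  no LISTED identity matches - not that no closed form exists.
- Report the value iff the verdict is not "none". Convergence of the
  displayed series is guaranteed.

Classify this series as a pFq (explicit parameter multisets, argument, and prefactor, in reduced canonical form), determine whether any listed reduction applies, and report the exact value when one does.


x = \frac{1}{2} here; the reduced form reads 2F1, upper {-\frac{3}{2}, 1}, lower {\frac{1}{4}}, C = \frac{9}{4}. Verdict: none. No listed pattern accepts 2F1(-\frac{3}{2}, 1; \frac{1}{4}; \frac{1}{2}).

First insight: x = \frac{1}{2} and the running product (prefactor 9/4) telescopes to a rising factorial.
Adjacent-term ratio: r(k) = \frac{1}{2} * (k-\frac{3}{2}) (k+1) / [(k+\frac{1}{4}) (k+1)] - rational; roots negated = parameters, x = \frac{1}{2}, C = \frac{9}{4}.


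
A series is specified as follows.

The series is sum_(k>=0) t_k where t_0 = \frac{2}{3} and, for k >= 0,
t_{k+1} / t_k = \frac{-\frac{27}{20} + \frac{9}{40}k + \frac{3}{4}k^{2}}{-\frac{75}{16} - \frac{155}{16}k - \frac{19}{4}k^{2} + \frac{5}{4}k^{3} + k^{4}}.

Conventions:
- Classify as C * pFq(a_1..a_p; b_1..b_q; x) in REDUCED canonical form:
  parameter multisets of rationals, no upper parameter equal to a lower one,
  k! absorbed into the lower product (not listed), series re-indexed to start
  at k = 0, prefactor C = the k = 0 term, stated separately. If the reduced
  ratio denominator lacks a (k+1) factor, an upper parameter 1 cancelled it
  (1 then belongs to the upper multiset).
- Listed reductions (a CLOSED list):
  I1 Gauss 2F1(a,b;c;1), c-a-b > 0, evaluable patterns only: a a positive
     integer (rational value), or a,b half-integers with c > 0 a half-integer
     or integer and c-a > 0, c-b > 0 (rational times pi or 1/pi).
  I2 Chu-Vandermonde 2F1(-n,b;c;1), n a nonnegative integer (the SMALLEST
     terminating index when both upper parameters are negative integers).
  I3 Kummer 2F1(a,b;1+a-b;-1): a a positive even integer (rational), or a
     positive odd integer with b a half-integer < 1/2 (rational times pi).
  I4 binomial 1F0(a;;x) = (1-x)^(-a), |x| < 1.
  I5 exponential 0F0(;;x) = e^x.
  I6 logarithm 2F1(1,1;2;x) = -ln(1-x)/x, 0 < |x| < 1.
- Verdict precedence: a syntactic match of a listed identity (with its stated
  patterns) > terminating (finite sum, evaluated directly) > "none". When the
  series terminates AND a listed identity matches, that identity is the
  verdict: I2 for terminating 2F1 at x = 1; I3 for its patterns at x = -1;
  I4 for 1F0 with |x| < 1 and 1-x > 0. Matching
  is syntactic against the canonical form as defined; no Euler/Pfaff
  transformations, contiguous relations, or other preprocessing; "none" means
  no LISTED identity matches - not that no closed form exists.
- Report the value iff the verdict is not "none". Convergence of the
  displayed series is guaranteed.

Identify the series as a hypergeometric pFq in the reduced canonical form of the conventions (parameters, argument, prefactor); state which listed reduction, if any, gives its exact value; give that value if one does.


Canonical form: C = \frac{2}{3} times 1F2 with upper {-\frac{6}{5}}, lower {-\frac{5}{2}, \frac{5}{4}}, x = \frac{3}{4}. Verdict: none - this 1F2 at x = \frac{3}{4} matches no listed pattern, and upper {-\frac{6}{5}} holds no stopper.

Key observation: t_0 being \frac{2}{3}, the ratio is unreduced: k + 3/2 divides both sides (C = 2/3, x = 3/4).
Step ratio: r(k) = \frac{3}{4} * (k-\frac{6}{5}) / [(k-\frac{5}{2}) (k+\frac{5}{4}) (k+1)] - rational; roots negated = parameters, x = \frac{3}{4}, C = \frac{2}{3}.


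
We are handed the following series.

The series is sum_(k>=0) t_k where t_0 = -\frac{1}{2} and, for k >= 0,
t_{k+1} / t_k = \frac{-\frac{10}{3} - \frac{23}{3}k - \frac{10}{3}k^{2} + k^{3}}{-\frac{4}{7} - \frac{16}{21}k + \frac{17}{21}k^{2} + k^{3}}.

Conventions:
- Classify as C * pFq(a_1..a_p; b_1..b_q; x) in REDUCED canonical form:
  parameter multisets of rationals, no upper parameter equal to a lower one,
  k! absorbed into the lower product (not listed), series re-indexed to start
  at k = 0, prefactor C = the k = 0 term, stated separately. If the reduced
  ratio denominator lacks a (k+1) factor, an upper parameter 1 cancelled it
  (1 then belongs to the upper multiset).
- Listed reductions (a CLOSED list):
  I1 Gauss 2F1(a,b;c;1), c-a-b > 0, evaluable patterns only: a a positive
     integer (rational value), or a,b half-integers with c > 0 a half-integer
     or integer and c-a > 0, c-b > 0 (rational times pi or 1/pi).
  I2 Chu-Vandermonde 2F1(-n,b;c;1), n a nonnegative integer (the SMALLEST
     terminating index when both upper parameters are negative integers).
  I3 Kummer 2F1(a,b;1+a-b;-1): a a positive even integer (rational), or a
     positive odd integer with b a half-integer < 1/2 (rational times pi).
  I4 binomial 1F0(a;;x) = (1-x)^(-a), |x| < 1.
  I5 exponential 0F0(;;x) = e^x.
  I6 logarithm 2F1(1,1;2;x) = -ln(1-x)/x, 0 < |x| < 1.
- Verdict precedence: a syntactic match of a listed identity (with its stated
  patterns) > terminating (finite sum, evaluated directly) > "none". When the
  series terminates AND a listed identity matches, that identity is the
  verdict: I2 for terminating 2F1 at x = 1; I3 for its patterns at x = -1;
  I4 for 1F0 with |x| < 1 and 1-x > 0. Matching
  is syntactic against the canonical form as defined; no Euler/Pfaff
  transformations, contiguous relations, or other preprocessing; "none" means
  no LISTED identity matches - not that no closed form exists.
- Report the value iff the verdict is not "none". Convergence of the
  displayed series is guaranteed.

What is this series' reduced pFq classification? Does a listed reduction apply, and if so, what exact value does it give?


Canonical form: C = -\frac{1}{2} times 2F1 with upper {-5, 1}, lower {-\frac{6}{7}}, x = 1. Verdict at x = 1: the Chu-Vandermonde identity I2 matches (terminating 2F1 at x = 1 with n = 5, b = 1, c = -\frac{6}{7}). Its exact value is \frac{13}{44}.

Key step: t_0 = -\frac{1}{2} here, and roots of the ratio polynomials (C = -1/2, x = 1) are the negated parameters.
Step ratio: r(k) = 1 * (k-5) (k+1) / [(k-\frac{6}{7}) (k+1)] - rational in k, leading ratio 1; with t_0 = -\frac{1}{2}, classification follows.


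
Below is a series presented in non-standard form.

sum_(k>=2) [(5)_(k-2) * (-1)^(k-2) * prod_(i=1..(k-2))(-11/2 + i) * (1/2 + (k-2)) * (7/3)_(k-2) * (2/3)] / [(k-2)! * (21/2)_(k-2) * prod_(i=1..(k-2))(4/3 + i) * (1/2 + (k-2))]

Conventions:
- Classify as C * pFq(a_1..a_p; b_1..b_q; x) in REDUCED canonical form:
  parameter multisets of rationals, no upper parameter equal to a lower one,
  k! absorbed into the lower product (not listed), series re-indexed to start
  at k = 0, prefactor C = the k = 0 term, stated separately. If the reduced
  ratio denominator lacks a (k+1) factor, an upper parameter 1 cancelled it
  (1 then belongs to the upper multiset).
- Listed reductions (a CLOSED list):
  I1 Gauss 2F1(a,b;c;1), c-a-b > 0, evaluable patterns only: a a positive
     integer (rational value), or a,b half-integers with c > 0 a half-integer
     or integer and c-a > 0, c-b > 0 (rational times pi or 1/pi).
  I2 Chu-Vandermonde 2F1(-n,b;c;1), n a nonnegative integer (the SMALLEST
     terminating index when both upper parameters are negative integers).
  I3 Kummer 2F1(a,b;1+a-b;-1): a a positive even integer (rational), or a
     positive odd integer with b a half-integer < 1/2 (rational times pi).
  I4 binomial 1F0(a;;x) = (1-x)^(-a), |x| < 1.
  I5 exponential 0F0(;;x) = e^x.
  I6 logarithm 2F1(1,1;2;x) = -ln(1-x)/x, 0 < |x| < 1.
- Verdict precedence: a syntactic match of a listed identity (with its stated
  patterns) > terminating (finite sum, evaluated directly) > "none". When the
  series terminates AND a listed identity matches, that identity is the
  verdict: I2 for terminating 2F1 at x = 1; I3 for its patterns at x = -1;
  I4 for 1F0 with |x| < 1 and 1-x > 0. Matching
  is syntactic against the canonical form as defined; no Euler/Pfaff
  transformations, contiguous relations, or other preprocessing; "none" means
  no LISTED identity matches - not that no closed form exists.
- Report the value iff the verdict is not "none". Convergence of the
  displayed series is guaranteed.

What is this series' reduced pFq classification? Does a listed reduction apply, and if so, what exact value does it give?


First insight: with t_0 = 2/3, the lower running product (prefactor 2/3) is a rising factorial.
Step ratio: r(k) = (-1) * (k-9/2) (k+5) / [(k+21/2) (k+1)] ; factor over Q: parameters, x = (-1), and C = 2/3.

The series (x = -1) is 2F1: upper {-9/2, 5}, lower {21/2}, prefactor 2/3. Verdict: this is the Kummer evaluation I3 (x = -1; c = 21/2 equals 1+a-b for upper {-9/2, 5}: listed pattern). Value: (692835/524288) * pi.


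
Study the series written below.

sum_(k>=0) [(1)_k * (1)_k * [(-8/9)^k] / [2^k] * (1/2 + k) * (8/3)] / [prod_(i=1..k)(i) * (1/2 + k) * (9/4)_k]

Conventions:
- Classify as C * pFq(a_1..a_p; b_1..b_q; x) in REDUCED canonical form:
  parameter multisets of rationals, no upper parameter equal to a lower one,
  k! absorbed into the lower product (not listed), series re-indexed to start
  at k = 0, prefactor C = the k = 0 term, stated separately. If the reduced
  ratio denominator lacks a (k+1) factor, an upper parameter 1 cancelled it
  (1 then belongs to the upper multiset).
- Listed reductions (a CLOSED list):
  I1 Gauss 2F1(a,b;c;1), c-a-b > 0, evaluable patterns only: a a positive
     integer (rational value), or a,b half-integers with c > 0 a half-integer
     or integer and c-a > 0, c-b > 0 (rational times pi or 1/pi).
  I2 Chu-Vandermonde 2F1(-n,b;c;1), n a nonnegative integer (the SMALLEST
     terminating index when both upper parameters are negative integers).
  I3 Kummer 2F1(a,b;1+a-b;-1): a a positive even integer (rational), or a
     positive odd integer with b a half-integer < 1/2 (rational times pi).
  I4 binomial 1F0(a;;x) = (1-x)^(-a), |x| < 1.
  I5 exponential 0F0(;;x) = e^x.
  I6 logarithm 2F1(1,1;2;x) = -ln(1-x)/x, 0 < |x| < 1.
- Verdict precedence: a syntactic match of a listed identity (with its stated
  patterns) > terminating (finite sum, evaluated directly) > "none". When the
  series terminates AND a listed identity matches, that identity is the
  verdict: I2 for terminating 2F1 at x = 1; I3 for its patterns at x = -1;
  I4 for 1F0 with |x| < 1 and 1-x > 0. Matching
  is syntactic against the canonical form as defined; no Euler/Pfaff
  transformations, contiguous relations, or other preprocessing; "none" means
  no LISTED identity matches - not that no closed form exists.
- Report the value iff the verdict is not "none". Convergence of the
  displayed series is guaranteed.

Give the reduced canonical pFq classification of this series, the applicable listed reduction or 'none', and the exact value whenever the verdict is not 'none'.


Prefactor 8/3, argument -4/9: 2F1 with upper {1, 1} over lower {9/4}. Verdict: none here - no I1-I6 shape fits x = -4/9 with lower {9/4}.

The tell: x = (-4/9) and the product of the first k integers (C = 8/3) is k!.
Step ratio: r(k) = (-4/9) * (k+1) (k+1) / [(k+9/4) (k+1)] - rational in k. x = (-4/9); t_0 = 8/3; negate the roots.


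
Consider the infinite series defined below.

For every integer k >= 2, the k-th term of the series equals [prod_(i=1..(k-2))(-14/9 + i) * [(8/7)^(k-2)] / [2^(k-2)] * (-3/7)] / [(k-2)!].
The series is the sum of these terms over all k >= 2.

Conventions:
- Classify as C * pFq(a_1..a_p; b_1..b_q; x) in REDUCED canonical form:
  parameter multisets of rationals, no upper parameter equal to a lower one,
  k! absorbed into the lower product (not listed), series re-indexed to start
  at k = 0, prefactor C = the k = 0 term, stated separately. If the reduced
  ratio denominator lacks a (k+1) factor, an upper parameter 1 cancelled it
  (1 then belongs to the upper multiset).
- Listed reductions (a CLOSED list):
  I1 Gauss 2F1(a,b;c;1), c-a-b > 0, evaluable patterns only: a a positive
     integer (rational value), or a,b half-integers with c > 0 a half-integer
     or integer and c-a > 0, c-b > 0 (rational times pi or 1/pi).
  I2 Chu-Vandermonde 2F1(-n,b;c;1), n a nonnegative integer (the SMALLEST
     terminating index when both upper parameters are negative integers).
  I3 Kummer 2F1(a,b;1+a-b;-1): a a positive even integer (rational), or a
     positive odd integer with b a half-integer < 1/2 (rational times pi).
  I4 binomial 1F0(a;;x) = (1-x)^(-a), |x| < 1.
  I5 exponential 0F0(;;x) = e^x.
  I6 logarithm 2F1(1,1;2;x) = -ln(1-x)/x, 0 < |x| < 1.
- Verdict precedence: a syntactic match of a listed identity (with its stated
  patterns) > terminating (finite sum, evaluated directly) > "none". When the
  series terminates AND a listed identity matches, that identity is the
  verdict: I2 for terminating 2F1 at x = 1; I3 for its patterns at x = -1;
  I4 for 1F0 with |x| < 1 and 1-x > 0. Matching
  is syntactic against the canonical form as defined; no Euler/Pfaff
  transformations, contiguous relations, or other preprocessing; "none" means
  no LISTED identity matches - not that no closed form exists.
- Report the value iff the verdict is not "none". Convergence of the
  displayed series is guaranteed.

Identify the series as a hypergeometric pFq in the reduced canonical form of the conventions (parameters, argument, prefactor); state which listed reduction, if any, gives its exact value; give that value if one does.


Key observation: t_0 being -3/7, the two k-th powers (C = -3/7) combine into one argument.
Consecutive-term ratio: r(k) = (4/7) * (k-5/9) / [(k+1)] - rational in k. x = (4/7); t_0 = -3/7; negate the roots.

With C = -3/7: the canonical form is 1F0(-5/9; -; 4/7). Verdict: the binomial series (I4) applies (the 1F0 binomial series: exponent 5/9, x = 4/7). Value: (-3/7) * (3/7)^(5/9).


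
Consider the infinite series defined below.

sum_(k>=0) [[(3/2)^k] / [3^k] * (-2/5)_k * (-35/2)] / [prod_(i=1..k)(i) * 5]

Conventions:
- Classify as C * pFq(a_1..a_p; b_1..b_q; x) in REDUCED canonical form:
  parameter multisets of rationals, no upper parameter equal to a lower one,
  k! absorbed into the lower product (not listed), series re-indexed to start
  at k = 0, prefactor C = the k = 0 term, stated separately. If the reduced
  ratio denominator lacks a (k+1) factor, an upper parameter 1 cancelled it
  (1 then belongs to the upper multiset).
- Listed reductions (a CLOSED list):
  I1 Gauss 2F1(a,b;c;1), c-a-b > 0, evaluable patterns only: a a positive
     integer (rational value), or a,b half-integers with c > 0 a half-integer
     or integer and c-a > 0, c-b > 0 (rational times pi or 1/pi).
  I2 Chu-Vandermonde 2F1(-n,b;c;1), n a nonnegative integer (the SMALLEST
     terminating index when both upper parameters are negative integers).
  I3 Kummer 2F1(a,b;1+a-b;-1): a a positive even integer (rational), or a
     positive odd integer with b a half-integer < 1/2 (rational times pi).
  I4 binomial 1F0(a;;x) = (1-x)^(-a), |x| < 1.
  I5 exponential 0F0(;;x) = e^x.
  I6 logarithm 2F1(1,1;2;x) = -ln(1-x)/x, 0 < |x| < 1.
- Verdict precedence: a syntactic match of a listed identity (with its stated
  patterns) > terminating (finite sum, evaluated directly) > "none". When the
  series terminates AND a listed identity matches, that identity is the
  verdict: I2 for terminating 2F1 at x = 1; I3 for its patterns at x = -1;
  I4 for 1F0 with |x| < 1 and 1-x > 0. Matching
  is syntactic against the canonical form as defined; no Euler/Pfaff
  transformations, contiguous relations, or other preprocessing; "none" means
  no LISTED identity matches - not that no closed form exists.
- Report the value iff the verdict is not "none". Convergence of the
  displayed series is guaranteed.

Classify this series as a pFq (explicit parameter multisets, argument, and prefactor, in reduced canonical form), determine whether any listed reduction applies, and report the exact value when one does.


Key observation: with t_0 = -7/2, the product of the first k integers (C = -7/2) is k!.
Consecutive-term ratio: r(k) = (1/2) * (k-2/5) / [(k+1)] ; factor over Q: parameters, x = (1/2), and C = -7/2.

With C = -7/2: the canonical form is 1F0(-2/5; -; 1/2). Verdict: this is binomial (I4) (the 1F0 binomial series: exponent 2/5, x = 1/2). Hence: (-7/2) * (1/2)^(2/5).


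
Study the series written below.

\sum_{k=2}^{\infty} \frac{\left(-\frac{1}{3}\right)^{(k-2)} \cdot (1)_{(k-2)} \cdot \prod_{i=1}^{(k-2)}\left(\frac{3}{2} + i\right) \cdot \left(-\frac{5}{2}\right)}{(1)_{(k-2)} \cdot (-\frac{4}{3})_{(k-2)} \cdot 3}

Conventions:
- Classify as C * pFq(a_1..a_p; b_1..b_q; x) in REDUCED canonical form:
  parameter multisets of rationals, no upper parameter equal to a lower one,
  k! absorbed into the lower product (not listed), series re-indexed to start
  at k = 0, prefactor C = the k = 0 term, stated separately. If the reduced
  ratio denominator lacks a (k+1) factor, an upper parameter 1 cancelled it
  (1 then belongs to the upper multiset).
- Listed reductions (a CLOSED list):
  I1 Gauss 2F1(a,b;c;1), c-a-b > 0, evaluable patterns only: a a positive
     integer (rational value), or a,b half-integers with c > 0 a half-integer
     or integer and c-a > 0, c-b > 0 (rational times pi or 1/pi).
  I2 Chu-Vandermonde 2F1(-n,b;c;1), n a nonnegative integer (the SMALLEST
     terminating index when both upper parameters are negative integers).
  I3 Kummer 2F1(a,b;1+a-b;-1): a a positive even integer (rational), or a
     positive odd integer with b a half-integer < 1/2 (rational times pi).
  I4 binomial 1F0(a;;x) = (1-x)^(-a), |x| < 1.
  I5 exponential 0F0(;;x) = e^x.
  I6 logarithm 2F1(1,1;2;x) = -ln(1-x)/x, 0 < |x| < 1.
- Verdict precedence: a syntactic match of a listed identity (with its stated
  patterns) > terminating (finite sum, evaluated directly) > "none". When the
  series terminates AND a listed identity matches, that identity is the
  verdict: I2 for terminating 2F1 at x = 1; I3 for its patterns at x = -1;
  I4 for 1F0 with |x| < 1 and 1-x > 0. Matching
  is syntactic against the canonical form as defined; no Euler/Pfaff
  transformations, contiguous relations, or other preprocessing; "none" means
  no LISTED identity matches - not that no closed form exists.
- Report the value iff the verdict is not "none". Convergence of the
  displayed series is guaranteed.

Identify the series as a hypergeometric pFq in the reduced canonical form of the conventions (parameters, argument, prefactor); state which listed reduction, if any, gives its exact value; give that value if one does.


Reduced: x = -\frac{1}{3}, 2F1, upper = {1, \frac{5}{2}}, lower = {-\frac{4}{3}}, C = -\frac{5}{6}. Verdict: none here - no I1-I6 shape fits x = -\frac{1}{3} with lower {-\frac{4}{3}}.

Key observation: t_0 being -\frac{5}{6}, the constant factors (C = -5/6) combine into one prefactor.
Term ratio: r(k) = -\frac{1}{3} * (k+1) (k+\frac{5}{2}) / [(k-\frac{4}{3}) (k+1)] - poly over poly, x = -\frac{1}{3} from leading terms; C = -\frac{5}{6} at k = 0.


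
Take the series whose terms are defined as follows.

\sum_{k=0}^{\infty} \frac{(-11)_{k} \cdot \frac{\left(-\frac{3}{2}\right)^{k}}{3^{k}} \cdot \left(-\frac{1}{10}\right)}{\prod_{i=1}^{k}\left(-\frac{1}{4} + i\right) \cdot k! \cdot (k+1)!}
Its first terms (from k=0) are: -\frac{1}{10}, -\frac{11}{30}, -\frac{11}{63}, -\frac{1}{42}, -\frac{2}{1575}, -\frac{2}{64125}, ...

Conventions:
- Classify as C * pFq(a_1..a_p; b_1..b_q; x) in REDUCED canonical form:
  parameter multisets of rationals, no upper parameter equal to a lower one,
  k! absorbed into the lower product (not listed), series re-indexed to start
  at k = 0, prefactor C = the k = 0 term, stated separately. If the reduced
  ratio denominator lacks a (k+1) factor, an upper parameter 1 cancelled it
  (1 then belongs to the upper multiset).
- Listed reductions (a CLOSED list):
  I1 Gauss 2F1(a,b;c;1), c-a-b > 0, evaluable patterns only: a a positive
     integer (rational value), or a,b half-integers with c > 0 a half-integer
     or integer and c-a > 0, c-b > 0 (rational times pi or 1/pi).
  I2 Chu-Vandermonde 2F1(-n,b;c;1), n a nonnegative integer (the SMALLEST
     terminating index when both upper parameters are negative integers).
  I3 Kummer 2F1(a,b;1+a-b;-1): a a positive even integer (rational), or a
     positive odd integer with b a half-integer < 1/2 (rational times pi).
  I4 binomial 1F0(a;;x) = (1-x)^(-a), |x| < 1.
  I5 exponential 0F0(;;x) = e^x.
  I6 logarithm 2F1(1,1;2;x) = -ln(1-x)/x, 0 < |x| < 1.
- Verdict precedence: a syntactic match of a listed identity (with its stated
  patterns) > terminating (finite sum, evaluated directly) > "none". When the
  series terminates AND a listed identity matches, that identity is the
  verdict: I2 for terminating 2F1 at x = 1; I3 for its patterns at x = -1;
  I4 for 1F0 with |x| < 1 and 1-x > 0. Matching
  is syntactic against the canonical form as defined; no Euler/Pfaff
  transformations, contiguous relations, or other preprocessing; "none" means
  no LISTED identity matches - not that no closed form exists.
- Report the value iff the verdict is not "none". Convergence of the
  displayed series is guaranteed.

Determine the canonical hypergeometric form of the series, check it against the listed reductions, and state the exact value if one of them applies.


Canonical form: C = -\frac{1}{10} times 1F2 with upper {-11}, lower {\frac{3}{4}, 2}, x = -\frac{1}{2}. Verdict: terminating - upper parameter -11 makes this a finite sum (last index 11), evaluated exactly. Hence: -\frac{231883963165750908113}{347975164095264956250}.

The tell: t_0 being -\frac{1}{10}, the lower running product (prefactor -1/10) is a rising factorial.
Consecutive-term ratio: r(k) = -\frac{1}{2} * (k-11) / [(k+\frac{3}{4}) (k+2) (k+1)] - rational in k, leading ratio -\frac{1}{2}; with t_0 = -\frac{1}{10}, classification follows.
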